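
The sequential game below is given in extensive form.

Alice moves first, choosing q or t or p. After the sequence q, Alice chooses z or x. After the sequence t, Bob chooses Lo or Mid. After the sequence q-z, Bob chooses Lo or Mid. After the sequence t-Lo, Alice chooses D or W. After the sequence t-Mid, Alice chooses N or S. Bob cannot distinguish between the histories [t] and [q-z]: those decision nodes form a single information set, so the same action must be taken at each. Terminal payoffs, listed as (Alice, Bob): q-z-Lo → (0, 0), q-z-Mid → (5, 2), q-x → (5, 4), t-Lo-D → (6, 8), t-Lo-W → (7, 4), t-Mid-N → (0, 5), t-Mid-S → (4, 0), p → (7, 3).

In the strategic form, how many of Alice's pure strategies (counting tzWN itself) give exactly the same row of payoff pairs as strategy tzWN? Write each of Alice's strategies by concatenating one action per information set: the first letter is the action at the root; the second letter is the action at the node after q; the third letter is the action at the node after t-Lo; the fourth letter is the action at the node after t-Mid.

Row for tzWN (columns Lo, Mid): (7,4) (0,5).
Under tzWN, Alice's choice at the node after q can never be reached regardless of what Bob does, so varying those choices leaves every outcome unchanged.
Holding the reachable choices fixed and varying the unreachable one freely already gives 2 equivalent strategies.
No other strategy reproduces this row, so those 2 are the full class: tzWN, txWN.

2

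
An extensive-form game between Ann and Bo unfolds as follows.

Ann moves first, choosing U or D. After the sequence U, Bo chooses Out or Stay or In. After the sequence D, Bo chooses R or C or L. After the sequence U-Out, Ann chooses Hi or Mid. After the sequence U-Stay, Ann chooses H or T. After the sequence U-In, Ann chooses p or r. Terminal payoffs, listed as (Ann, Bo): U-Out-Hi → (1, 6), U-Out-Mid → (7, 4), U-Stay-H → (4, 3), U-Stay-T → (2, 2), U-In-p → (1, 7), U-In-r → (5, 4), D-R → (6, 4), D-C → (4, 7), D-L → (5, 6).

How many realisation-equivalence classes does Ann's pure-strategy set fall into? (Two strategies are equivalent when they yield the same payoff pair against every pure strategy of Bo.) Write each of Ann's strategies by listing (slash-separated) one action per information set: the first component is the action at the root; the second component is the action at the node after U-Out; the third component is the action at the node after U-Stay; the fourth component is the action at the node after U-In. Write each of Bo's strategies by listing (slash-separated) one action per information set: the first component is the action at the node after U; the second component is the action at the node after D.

9

Ann has 16 pure strategies: U/Hi/H/p, U/Hi/H/r, U/Hi/T/p, U/Hi/T/r, U/Mid/H/p, U/Mid/H/r, U/Mid/T/p, U/Mid/T/r, D/Hi/H/p, D/Hi/H/r, D/Hi/T/p, D/Hi/T/r, D/Mid/H/p, D/Mid/H/r, D/Mid/T/p, D/Mid/T/r. Columns: Out/R, Out/C, Out/L, Stay/R, Stay/C, Stay/L, In/R, In/C, In/L.
{U/Hi/H/p} → row (1,6) (1,6) (1,6) (4,3) (4,3) (4,3) (1,7) (1,7) (1,7)
{U/Hi/H/r} → row (1,6) (1,6) (1,6) (4,3) (4,3) (4,3) (5,4) (5,4) (5,4)
{U/Hi/T/p} → row (1,6) (1,6) (1,6) (2,2) (2,2) (2,2) (1,7) (1,7) (1,7)
{U/Hi/T/r} → row (1,6) (1,6) (1,6) (2,2) (2,2) (2,2) (5,4) (5,4) (5,4)
{U/Mid/H/p} → row (7,4) (7,4) (7,4) (4,3) (4,3) (4,3) (1,7) (1,7) (1,7)
{U/Mid/H/r} → row (7,4) (7,4) (7,4) (4,3) (4,3) (4,3) (5,4) (5,4) (5,4)
{U/Mid/T/p} → row (7,4) (7,4) (7,4) (2,2) (2,2) (2,2) (1,7) (1,7) (1,7)
{U/Mid/T/r} → row (7,4) (7,4) (7,4) (2,2) (2,2) (2,2) (5,4) (5,4) (5,4)
{D/Hi/H/p, D/Hi/H/r, D/Hi/T/p, D/Hi/T/r, D/Mid/H/p, D/Mid/H/r, D/Mid/T/p, D/Mid/T/r} → row (6,4) (4,7) (5,6) (6,4) (4,7) (5,6) (6,4) (4,7) (5,6)
That's 9 distinct rows out of 16 strategies.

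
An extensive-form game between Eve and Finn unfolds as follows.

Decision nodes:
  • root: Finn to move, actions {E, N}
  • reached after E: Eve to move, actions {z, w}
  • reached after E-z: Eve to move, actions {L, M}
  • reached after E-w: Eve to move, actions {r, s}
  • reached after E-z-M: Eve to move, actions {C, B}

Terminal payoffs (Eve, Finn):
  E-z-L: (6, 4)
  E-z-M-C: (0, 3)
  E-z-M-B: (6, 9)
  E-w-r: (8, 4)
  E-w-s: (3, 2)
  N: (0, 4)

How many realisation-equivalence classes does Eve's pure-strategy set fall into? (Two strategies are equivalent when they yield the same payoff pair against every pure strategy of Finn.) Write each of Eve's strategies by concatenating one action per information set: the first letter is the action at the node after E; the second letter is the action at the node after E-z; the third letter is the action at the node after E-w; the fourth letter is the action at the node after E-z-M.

Eve has 16 pure strategies: zLrC, zLrB, zLsC, zLsB, zMrC, zMrB, zMsC, zMsB, wLrC, wLrB, wLsC, wLsB, wMrC, wMrB, wMsC, wMsB. Columns: E, N.
{zLrC, zLrB, zLsC, zLsB} → row (6,4) (0,4)
{zMrC, zMsC} → row (0,3) (0,4)
{zMrB, zMsB} → row (6,9) (0,4)
{wLrC, wLrB, wMrC, wMrB} → row (8,4) (0,4)
{wLsC, wLsB, wMsC, wMsB} → row (3,2) (0,4)
That's 5 distinct rows out of 16 strategies.

5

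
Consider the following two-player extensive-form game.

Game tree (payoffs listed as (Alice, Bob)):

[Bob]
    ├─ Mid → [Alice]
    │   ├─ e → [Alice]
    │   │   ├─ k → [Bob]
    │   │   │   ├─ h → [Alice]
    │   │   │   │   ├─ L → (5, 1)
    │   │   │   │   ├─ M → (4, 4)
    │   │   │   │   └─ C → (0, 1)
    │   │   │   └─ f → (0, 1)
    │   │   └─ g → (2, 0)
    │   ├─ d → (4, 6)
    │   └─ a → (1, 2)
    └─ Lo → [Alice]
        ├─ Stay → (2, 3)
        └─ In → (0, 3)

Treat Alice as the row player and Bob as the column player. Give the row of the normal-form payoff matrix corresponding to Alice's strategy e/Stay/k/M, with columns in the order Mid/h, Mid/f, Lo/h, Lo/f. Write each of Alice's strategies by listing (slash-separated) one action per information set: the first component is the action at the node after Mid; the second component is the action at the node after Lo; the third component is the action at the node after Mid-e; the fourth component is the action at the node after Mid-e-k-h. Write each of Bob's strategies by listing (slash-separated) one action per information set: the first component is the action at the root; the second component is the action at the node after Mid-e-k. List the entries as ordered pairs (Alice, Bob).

vs Mid/h: Bob plays Mid → Alice plays e at [Mid] → Alice plays k at [Mid-e] → Bob plays h at [Mid-e-k] → Alice plays M at [Mid-e-k-h] → (4, 4)
vs Mid/f: Bob plays Mid → Alice plays e at [Mid] → Alice plays k at [Mid-e] → Bob plays f at [Mid-e-k] → (0, 1)
vs Lo/h: Bob plays Lo → Alice plays Stay at [Lo] → (2, 3)
vs Lo/f: Bob plays Lo → Alice plays Stay at [Lo] → (2, 3)

(4,4) (0,1) (2,3) (2,3)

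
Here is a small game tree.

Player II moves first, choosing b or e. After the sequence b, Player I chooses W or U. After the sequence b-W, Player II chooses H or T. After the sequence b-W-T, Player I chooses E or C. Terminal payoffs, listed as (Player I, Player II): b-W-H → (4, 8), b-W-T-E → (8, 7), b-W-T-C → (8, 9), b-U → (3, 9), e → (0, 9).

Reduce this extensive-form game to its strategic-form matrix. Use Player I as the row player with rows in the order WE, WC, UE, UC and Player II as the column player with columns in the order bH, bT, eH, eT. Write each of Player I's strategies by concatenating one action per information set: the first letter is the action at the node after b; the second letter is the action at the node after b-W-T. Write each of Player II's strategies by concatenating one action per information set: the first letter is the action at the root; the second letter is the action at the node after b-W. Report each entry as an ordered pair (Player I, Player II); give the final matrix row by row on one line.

WE: (4,8) (8,7) (0,9) (0,9) | WC: (4,8) (8,9) (0,9) (0,9) | UE: (3,9) (3,9) (0,9) (0,9) | UC: (3,9) (3,9) (0,9) (0,9)

           bH       bT       eH       eT
  WE    (4,8)    (8,7)    (0,9)    (0,9)
  WC    (4,8)    (8,9)    (0,9)    (0,9)
  UE    (3,9)    (3,9)    (0,9)    (0,9)
  UC    (3,9)    (3,9)    (0,9)    (0,9)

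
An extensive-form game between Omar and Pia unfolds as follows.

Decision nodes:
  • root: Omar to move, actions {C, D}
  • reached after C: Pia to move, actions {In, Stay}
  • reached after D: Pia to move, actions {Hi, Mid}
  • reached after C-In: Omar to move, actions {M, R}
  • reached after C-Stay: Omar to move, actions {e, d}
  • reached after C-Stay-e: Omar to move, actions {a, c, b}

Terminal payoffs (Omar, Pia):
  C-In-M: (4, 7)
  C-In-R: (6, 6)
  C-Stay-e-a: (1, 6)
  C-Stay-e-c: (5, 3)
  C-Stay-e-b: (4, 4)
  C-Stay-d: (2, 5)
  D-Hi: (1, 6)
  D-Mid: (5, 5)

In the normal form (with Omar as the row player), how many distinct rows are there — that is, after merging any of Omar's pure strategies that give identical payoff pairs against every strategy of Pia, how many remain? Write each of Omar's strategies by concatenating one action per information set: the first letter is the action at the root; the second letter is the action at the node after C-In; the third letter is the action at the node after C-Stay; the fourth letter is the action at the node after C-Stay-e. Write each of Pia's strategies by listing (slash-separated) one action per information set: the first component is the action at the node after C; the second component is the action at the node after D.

9

Omar has 24 pure strategies: CMea, CMec, CMeb, CMda, CMdc, CMdb, CRea, CRec, CReb, CRda, CRdc, CRdb, DMea, DMec, DMeb, DMda, DMdc, DMdb, DRea, DRec, DReb, DRda, DRdc, DRdb. Columns: In/Hi, In/Mid, Stay/Hi, Stay/Mid.
{CMea} → row (4,7) (4,7) (1,6) (1,6)
{CMec} → row (4,7) (4,7) (5,3) (5,3)
{CMeb} → row (4,7) (4,7) (4,4) (4,4)
{CMda, CMdc, CMdb} → row (4,7) (4,7) (2,5) (2,5)
{CRea} → row (6,6) (6,6) (1,6) (1,6)
{CRec} → row (6,6) (6,6) (5,3) (5,3)
{CReb} → row (6,6) (6,6) (4,4) (4,4)
{CRda, CRdc, CRdb} → row (6,6) (6,6) (2,5) (2,5)
{DMea, DMec, DMeb, DMda, DMdc, DMdb, DRea, DRec, DReb, DRda, DRdc, DRdb} → row (1,6) (5,5) (1,6) (5,5)
That's 9 distinct rows out of 24 strategies.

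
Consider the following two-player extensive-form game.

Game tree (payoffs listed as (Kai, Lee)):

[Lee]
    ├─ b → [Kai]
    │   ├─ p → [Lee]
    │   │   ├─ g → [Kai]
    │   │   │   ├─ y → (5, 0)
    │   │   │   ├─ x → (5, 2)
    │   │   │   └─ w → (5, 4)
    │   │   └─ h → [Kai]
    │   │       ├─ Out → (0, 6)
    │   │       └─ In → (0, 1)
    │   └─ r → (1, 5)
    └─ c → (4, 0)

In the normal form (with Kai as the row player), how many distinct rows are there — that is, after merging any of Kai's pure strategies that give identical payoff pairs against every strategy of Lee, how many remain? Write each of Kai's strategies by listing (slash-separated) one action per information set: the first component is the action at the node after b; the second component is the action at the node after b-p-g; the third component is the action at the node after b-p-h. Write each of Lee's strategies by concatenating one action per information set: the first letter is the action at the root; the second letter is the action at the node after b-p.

7

Kai has 12 pure strategies: p/y/Out, p/y/In, p/x/Out, p/x/In, p/w/Out, p/w/In, r/y/Out, r/y/In, r/x/Out, r/x/In, r/w/Out, r/w/In. Columns: bg, bh, cg, ch.
{p/y/Out} → row (5,0) (0,6) (4,0) (4,0)
{p/y/In} → row (5,0) (0,1) (4,0) (4,0)
{p/x/Out} → row (5,2) (0,6) (4,0) (4,0)
{p/x/In} → row (5,2) (0,1) (4,0) (4,0)
{p/w/Out} → row (5,4) (0,6) (4,0) (4,0)
{p/w/In} → row (5,4) (0,1) (4,0) (4,0)
{r/y/Out, r/y/In, r/x/Out, r/x/In, r/w/Out, r/w/In} → row (1,5) (1,5) (4,0) (4,0)
That's 7 distinct rows out of 12 strategies.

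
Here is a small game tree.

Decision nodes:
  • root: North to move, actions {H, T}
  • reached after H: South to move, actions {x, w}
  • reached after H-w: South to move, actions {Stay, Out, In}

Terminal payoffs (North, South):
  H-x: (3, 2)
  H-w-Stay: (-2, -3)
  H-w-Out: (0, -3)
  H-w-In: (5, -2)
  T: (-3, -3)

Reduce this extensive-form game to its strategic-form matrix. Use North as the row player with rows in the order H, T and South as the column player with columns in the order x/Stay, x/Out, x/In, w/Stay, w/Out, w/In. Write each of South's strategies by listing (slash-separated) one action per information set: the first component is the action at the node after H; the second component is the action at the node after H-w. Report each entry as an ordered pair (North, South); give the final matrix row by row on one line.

H: (3,2) (3,2) (3,2) (-2,-3) (0,-3) (5,-2) | T: (-3,-3) (-3,-3) (-3,-3) (-3,-3) (-3,-3) (-3,-3)

       x/Stay    x/Out     x/In   w/Stay    w/Out     w/In
   H    (3,2)    (3,2)    (3,2)  (-2,-3)   (0,-3)   (5,-2)
   T  (-3,-3)  (-3,-3)  (-3,-3)  (-3,-3)  (-3,-3)  (-3,-3)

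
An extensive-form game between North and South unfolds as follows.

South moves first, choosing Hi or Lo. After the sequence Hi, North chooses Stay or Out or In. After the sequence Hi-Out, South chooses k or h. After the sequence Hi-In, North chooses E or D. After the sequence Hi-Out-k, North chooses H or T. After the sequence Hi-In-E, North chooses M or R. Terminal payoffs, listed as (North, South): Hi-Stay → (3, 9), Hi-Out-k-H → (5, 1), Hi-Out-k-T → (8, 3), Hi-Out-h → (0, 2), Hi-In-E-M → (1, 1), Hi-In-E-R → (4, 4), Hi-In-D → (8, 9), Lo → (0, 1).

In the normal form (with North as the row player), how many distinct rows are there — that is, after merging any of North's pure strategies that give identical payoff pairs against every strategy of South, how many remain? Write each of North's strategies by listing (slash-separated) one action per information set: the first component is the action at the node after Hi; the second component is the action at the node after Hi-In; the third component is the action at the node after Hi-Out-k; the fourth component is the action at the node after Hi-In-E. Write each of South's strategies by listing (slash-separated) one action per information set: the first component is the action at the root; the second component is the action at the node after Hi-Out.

6

North has 24 pure strategies: Stay/E/H/M, Stay/E/H/R, Stay/E/T/M, Stay/E/T/R, Stay/D/H/M, Stay/D/H/R, Stay/D/T/M, Stay/D/T/R, Out/E/H/M, Out/E/H/R, Out/E/T/M, Out/E/T/R, Out/D/H/M, Out/D/H/R, Out/D/T/M, Out/D/T/R, In/E/H/M, In/E/H/R, In/E/T/M, In/E/T/R, In/D/H/M, In/D/H/R, In/D/T/M, In/D/T/R. Columns: Hi/k, Hi/h, Lo/k, Lo/h.
{Stay/E/H/M, Stay/E/H/R, Stay/E/T/M, Stay/E/T/R, Stay/D/H/M, Stay/D/H/R, Stay/D/T/M, Stay/D/T/R} → row (3,9) (3,9) (0,1) (0,1)
{Out/E/H/M, Out/E/H/R, Out/D/H/M, Out/D/H/R} → row (5,1) (0,2) (0,1) (0,1)
{Out/E/T/M, Out/E/T/R, Out/D/T/M, Out/D/T/R} → row (8,3) (0,2) (0,1) (0,1)
{In/E/H/M, In/E/T/M} → row (1,1) (1,1) (0,1) (0,1)
{In/E/H/R, In/E/T/R} → row (4,4) (4,4) (0,1) (0,1)
{In/D/H/M, In/D/H/R, In/D/T/M, In/D/T/R} → row (8,9) (8,9) (0,1) (0,1)
That's 6 distinct rows out of 24 strategies.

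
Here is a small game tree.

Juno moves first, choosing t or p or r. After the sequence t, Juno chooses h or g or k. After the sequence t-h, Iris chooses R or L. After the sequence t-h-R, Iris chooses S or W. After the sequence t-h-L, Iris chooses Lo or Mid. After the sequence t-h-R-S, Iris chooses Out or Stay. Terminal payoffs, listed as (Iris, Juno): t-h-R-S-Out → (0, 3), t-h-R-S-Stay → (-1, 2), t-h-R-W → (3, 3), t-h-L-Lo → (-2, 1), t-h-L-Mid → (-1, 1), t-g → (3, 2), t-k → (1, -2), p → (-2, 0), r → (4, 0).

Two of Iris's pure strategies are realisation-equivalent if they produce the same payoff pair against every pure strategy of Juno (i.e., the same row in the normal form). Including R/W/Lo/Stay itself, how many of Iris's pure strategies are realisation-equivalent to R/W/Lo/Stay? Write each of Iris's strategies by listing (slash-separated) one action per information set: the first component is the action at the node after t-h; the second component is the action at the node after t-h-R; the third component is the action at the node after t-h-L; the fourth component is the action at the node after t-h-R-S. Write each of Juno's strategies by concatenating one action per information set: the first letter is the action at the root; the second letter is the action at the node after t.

4

Row for R/W/Lo/Stay (columns th, tg, tk, ph, pg, pk, rh, rg, rk): (3,3) (3,2) (1,-2) (-2,0) (-2,0) (-2,0) (4,0) (4,0) (4,0).
Under R/W/Lo/Stay, Iris's choice at the node after t-h-L and at the node after t-h-R-S can never be reached regardless of what Juno does, so varying those choices leaves every outcome unchanged.
Holding the reachable choices fixed and varying the unreachable ones freely already gives 2 × 2 = 4 equivalent strategies.
No other strategy reproduces this row, so those 4 are the full class: R/W/Lo/Out, R/W/Lo/Stay, R/W/Mid/Out, R/W/Mid/Stay.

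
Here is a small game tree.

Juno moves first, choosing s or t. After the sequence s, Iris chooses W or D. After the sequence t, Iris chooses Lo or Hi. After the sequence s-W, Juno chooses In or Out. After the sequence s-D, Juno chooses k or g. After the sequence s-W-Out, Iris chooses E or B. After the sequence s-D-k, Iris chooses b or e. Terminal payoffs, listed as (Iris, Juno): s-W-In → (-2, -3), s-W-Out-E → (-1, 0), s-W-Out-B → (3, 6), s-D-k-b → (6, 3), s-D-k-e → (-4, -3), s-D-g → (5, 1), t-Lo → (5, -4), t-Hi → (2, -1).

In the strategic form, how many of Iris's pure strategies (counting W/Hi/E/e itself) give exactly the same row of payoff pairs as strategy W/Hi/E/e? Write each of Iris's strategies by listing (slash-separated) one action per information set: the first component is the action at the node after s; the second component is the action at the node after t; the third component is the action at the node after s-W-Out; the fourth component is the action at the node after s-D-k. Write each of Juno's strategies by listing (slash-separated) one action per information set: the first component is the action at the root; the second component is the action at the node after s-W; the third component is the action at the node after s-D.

Row for W/Hi/E/e (columns s/In/k, s/In/g, s/Out/k, s/Out/g, t/In/k, t/In/g, t/Out/k, t/Out/g): (-2,-3) (-2,-3) (-1,0) (-1,0) (2,-1) (2,-1) (2,-1) (2,-1).
Under W/Hi/E/e, Iris's choice at the node after s-D-k can never be reached regardless of what Juno does, so varying those choices leaves every outcome unchanged.
Holding the reachable choices fixed and varying the unreachable one freely already gives 2 equivalent strategies.
No other strategy reproduces this row, so those 2 are the full class: W/Hi/E/b, W/Hi/E/e.

2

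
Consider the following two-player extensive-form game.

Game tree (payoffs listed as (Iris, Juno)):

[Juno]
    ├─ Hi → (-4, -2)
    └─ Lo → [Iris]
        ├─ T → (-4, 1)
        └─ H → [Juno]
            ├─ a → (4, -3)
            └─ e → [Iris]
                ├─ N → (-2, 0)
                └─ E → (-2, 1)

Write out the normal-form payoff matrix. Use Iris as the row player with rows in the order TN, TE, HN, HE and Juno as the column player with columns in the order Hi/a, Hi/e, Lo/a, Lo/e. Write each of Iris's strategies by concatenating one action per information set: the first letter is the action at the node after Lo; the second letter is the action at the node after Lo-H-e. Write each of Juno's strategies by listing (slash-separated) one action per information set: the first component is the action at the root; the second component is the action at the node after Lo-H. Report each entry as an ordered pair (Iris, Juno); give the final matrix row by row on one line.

TN: (-4,-2) (-4,-2) (-4,1) (-4,1) | TE: (-4,-2) (-4,-2) (-4,1) (-4,1) | HN: (-4,-2) (-4,-2) (4,-3) (-2,0) | HE: (-4,-2) (-4,-2) (4,-3) (-2,1)

Row TN: Hi/a→(-4,-2), Hi/e→(-4,-2), Lo/a→(-4,1), Lo/e→(-4,1)
Row TE: Hi/a→(-4,-2), Hi/e→(-4,-2), Lo/a→(-4,1), Lo/e→(-4,1)
Row HN: Hi/a→(-4,-2), Hi/e→(-4,-2), Lo/a→(4,-3), Lo/e→(-2,0)
Row HE: Hi/a→(-4,-2), Hi/e→(-4,-2), Lo/a→(4,-3), Lo/e→(-2,1)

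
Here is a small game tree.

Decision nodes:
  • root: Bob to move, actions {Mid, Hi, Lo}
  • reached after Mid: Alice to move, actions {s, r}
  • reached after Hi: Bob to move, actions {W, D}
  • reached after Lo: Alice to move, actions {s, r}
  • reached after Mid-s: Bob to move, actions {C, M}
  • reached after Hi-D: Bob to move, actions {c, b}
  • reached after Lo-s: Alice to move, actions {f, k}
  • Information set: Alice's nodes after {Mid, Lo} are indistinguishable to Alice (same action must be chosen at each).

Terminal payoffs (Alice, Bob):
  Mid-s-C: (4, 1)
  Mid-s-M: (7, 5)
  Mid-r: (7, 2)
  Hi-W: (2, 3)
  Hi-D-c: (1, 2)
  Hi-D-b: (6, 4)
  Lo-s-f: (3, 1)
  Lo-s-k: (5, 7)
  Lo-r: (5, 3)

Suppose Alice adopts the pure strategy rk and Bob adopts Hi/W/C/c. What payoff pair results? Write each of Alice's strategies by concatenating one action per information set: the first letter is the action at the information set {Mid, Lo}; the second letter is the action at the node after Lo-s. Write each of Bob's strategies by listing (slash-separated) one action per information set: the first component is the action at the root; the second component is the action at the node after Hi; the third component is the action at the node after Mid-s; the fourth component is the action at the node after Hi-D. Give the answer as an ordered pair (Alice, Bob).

(2, 3)

Trace the play path from the root:
  Bob plays Hi
  Bob plays W at [Hi]
→ terminal payoff (2, 3).
(Alice's choice at the information set {Mid, Lo} is never reached on this path, so it doesn't affect the outcome.)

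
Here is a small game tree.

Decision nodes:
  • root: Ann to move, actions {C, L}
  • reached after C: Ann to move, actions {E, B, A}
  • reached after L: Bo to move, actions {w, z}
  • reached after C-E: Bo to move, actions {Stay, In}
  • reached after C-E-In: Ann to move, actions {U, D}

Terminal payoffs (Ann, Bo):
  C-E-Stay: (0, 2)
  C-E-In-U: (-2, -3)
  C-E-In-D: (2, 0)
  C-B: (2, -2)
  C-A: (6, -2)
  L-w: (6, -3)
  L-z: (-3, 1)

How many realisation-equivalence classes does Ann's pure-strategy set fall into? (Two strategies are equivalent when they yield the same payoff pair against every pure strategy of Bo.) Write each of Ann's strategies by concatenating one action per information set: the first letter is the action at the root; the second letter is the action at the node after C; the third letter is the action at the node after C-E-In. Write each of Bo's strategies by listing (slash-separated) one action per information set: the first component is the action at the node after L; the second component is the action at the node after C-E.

5

Ann has 12 pure strategies: CEU, CED, CBU, CBD, CAU, CAD, LEU, LED, LBU, LBD, LAU, LAD. Columns: w/Stay, w/In, z/Stay, z/In.
{CEU} → row (0,2) (-2,-3) (0,2) (-2,-3)
{CED} → row (0,2) (2,0) (0,2) (2,0)
{CBU, CBD} → row (2,-2) (2,-2) (2,-2) (2,-2)
{CAU, CAD} → row (6,-2) (6,-2) (6,-2) (6,-2)
{LEU, LED, LBU, LBD, LAU, LAD} → row (6,-3) (6,-3) (-3,1) (-3,1)
That's 5 distinct rows out of 12 strategies.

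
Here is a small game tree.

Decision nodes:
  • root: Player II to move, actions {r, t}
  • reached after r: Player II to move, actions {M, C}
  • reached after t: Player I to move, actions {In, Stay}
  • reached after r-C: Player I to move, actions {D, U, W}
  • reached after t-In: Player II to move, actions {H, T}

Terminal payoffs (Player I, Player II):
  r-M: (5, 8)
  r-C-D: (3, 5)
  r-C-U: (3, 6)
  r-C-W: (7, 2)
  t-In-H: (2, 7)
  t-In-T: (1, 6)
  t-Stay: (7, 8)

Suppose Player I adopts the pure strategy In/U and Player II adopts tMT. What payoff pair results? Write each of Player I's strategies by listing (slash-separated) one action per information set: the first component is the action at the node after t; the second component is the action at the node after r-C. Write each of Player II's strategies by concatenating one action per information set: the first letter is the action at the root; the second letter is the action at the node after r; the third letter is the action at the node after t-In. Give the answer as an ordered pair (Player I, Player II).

(1, 6)

Trace the play path from the root:
  Player II plays t
  Player I plays In at [t]
  Player II plays T at [t-In]
→ terminal payoff (1, 6).
(Player I's choice at the node after r-C is never reached on this path, so it doesn't affect the outcome.)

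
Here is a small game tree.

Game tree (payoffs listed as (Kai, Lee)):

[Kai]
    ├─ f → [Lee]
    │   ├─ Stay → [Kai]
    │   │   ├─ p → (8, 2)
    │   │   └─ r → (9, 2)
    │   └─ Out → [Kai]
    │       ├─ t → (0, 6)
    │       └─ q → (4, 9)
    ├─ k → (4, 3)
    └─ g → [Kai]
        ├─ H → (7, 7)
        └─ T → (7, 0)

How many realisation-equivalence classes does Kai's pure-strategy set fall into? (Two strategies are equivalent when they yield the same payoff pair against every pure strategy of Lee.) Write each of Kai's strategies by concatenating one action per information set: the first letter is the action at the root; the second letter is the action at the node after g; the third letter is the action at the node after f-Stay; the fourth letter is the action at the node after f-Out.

7

Kai has 24 pure strategies: fHpt, fHpq, fHrt, fHrq, fTpt, fTpq, fTrt, fTrq, kHpt, kHpq, kHrt, kHrq, kTpt, kTpq, kTrt, kTrq, gHpt, gHpq, gHrt, gHrq, gTpt, gTpq, gTrt, gTrq. Columns: Stay, Out.
{fHpt, fTpt} → row (8,2) (0,6)
{fHpq, fTpq} → row (8,2) (4,9)
{fHrt, fTrt} → row (9,2) (0,6)
{fHrq, fTrq} → row (9,2) (4,9)
{kHpt, kHpq, kHrt, kHrq, kTpt, kTpq, kTrt, kTrq} → row (4,3) (4,3)
{gHpt, gHpq, gHrt, gHrq} → row (7,7) (7,7)
{gTpt, gTpq, gTrt, gTrq} → row (7,0) (7,0)
That's 7 distinct rows out of 24 strategies.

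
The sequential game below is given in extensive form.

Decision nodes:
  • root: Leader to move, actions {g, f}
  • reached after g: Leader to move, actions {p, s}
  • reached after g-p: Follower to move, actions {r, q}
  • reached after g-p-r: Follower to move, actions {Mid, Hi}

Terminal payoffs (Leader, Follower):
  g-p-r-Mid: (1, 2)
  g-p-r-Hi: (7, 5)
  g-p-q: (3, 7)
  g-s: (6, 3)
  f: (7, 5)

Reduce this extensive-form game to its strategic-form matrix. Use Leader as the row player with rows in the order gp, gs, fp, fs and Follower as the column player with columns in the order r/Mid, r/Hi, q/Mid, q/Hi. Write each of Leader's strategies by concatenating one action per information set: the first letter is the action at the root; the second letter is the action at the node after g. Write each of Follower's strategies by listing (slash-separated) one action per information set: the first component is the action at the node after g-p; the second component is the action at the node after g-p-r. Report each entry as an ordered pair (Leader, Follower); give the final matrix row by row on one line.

Row gp: r/Mid→(1,2), r/Hi→(7,5), q/Mid→(3,7), q/Hi→(3,7)
Row gs: r/Mid→(6,3), r/Hi→(6,3), q/Mid→(6,3), q/Hi→(6,3)
Row fp: r/Mid→(7,5), r/Hi→(7,5), q/Mid→(7,5), q/Hi→(7,5)
Row fs: r/Mid→(7,5), r/Hi→(7,5), q/Mid→(7,5), q/Hi→(7,5)

gp: (1,2) (7,5) (3,7) (3,7) | gs: (6,3) (6,3) (6,3) (6,3) | fp: (7,5) (7,5) (7,5) (7,5) | fs: (7,5) (7,5) (7,5) (7,5)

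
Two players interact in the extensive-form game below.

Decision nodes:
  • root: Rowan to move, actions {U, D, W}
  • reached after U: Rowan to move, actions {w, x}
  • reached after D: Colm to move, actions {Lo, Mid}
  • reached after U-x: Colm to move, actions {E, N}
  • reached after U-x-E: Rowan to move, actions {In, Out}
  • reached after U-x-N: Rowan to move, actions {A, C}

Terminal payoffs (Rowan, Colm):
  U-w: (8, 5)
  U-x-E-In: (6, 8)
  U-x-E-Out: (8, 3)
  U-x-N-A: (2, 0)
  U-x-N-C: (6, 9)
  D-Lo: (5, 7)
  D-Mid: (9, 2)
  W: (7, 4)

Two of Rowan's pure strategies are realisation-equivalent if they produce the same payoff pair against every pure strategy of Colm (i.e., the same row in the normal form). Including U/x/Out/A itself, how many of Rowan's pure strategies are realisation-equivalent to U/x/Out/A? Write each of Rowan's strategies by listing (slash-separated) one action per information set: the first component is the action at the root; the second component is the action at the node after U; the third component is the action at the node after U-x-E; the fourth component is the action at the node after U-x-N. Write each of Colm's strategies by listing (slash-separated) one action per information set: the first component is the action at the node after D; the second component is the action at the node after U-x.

Row for U/x/Out/A (columns Lo/E, Lo/N, Mid/E, Mid/N): (8,3) (2,0) (8,3) (2,0).
Every one of Rowan's information sets is on the play path for some reply by Colm when Rowan follows U/x/Out/A.
Changing the action at any of them therefore changes at least one column, so only U/x/Out/A itself gives this row.

1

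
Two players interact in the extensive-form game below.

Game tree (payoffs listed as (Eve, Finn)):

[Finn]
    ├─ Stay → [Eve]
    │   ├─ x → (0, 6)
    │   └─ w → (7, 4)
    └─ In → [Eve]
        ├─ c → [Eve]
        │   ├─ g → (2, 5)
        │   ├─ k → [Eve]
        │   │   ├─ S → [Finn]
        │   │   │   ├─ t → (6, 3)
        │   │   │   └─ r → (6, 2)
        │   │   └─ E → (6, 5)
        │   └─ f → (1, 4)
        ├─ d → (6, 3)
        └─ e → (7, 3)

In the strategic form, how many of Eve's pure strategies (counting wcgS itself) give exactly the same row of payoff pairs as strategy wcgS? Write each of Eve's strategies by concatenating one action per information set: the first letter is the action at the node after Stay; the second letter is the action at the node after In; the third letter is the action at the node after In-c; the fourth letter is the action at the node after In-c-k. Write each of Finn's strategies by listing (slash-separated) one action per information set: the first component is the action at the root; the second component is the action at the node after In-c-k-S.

Row for wcgS (columns Stay/t, Stay/r, In/t, In/r): (7,4) (7,4) (2,5) (2,5).
Under wcgS, Eve's choice at the node after In-c-k can never be reached regardless of what Finn does, so varying those choices leaves every outcome unchanged.
Holding the reachable choices fixed and varying the unreachable one freely already gives 2 equivalent strategies.
No other strategy reproduces this row, so those 2 are the full class: wcgS, wcgE.

2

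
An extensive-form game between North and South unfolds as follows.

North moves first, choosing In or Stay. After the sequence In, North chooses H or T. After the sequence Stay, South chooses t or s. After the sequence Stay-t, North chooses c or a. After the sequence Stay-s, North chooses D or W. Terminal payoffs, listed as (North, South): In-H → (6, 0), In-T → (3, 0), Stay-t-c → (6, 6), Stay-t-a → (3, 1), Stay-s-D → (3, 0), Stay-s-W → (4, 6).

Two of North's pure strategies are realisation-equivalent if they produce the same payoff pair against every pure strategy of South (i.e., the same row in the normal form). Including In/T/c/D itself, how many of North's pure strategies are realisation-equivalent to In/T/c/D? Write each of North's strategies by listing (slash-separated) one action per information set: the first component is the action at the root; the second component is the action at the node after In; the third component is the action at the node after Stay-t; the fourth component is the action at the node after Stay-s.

Row for In/T/c/D (columns t, s): (3,0) (3,0).
Under In/T/c/D, North's choice at the node after Stay-t and at the node after Stay-s can never be reached regardless of what South does, so varying those choices leaves every outcome unchanged.
Holding the reachable choices fixed and varying the unreachable ones freely already gives 2 × 2 = 4 equivalent strategies.
No other strategy reproduces this row, so those 4 are the full class: In/T/c/D, In/T/c/W, In/T/a/D, In/T/a/W.

4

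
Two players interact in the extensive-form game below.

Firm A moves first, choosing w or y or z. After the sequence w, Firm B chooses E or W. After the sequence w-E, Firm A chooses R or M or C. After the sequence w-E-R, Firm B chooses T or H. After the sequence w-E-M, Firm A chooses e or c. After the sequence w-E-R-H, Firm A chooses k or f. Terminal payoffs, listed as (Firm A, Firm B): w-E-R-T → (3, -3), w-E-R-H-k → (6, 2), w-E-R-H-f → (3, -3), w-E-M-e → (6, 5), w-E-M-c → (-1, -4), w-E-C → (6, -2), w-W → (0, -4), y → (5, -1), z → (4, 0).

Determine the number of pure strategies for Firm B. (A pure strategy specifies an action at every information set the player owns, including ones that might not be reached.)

Firm B owns the node after w with actions {E, W} — two choices.
Firm B owns the node after w-E-R with actions {T, H} — two choices.
A pure strategy fixes one action at each information set independently, so the count is the product 2 × 2 = 4.
(For reference, Firm A has 36 pure strategies, giving a 4×36 normal-form matrix.)

4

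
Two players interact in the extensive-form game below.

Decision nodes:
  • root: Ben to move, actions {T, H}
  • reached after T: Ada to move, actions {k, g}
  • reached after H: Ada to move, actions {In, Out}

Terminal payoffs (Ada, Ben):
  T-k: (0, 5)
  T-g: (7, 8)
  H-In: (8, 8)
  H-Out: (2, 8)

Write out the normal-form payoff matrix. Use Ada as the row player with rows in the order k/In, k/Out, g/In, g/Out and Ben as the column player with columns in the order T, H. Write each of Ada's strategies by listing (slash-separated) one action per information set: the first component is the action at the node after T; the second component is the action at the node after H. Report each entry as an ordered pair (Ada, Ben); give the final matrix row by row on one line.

Row k/In: T→(0,5), H→(8,8)
Row k/Out: T→(0,5), H→(2,8)
Row g/In: T→(7,8), H→(8,8)
Row g/Out: T→(7,8), H→(2,8)

k/In: (0,5) (8,8) | k/Out: (0,5) (2,8) | g/In: (7,8) (8,8) | g/Out: (7,8) (2,8)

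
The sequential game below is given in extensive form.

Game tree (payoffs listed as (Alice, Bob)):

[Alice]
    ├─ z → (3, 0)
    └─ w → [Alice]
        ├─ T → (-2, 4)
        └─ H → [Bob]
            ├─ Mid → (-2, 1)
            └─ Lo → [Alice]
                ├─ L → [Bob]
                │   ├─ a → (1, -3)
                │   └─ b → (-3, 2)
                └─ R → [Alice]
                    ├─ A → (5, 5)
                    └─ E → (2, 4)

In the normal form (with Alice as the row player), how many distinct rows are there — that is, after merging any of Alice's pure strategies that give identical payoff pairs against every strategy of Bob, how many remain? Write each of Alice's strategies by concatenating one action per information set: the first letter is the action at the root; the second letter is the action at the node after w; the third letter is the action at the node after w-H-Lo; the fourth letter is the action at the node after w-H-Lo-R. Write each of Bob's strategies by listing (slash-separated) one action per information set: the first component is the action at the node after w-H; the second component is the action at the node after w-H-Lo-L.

Alice has 16 pure strategies: zTLA, zTLE, zTRA, zTRE, zHLA, zHLE, zHRA, zHRE, wTLA, wTLE, wTRA, wTRE, wHLA, wHLE, wHRA, wHRE. Columns: Mid/a, Mid/b, Lo/a, Lo/b.
{zTLA, zTLE, zTRA, zTRE, zHLA, zHLE, zHRA, zHRE} → row (3,0) (3,0) (3,0) (3,0)
{wTLA, wTLE, wTRA, wTRE} → row (-2,4) (-2,4) (-2,4) (-2,4)
{wHLA, wHLE} → row (-2,1) (-2,1) (1,-3) (-3,2)
{wHRA} → row (-2,1) (-2,1) (5,5) (5,5)
{wHRE} → row (-2,1) (-2,1) (2,4) (2,4)
That's 5 distinct rows out of 16 strategies.

5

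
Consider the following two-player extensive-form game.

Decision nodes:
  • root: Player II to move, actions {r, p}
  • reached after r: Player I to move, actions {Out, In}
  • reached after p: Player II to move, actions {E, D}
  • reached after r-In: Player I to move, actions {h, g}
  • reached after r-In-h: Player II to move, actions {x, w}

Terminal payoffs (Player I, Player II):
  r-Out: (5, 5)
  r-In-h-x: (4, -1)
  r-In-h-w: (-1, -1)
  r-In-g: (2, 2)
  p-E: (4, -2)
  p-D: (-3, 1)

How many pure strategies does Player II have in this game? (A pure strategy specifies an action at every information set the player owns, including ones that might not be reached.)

8

Player II owns the root with actions {r, p} — two choices.
Player II owns the node after p with actions {E, D} — two choices.
Player II owns the node after r-In-h with actions {x, w} — two choices.
A pure strategy fixes one action at each information set independently, so the count is the product 2 × 2 × 2 = 8.
(For reference, Player I has 4 pure strategies, giving a 8×4 normal-form matrix.)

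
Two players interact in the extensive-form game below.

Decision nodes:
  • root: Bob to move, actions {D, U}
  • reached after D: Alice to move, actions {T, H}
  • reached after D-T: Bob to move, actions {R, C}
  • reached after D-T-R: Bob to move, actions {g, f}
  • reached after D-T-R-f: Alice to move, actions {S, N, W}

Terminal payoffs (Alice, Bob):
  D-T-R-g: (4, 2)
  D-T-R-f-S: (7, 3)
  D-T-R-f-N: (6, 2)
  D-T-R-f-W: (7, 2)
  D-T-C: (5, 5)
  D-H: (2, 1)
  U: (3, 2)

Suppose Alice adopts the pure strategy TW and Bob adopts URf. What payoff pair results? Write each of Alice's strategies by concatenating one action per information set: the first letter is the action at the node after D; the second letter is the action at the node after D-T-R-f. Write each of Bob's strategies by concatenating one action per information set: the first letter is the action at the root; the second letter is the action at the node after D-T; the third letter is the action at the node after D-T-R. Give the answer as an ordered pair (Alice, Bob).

Trace the play path from the root:
  Bob plays U
→ terminal payoff (3, 2).
(Alice's choice at the node after D is never reached on this path, so it doesn't affect the outcome.)

(3, 2)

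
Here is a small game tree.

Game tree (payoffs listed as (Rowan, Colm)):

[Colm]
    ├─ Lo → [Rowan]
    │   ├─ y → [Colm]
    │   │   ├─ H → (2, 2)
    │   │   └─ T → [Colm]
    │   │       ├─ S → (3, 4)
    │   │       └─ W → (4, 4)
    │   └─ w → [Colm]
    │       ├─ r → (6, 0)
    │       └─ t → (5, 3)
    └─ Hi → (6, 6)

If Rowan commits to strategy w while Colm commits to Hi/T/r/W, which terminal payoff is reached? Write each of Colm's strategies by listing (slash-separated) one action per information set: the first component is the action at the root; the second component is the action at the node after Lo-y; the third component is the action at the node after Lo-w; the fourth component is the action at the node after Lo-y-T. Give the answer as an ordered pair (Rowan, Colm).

(6, 6)

Trace the play path from the root:
  Colm plays Hi
→ terminal payoff (6, 6).
(Rowan's choice at the node after Lo is never reached on this path, so it doesn't affect the outcome.)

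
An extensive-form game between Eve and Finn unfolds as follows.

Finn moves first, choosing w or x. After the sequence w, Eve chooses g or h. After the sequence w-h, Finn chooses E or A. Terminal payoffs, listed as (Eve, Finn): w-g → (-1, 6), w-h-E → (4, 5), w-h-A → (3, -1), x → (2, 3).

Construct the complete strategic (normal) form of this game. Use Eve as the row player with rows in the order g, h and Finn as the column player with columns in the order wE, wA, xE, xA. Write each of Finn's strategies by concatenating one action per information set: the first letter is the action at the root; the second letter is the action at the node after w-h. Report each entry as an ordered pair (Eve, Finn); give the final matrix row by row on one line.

g: (-1,6) (-1,6) (2,3) (2,3) | h: (4,5) (3,-1) (2,3) (2,3)

           wE       wA       xE       xA
   g   (-1,6)   (-1,6)    (2,3)    (2,3)
   h    (4,5)   (3,-1)    (2,3)    (2,3)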